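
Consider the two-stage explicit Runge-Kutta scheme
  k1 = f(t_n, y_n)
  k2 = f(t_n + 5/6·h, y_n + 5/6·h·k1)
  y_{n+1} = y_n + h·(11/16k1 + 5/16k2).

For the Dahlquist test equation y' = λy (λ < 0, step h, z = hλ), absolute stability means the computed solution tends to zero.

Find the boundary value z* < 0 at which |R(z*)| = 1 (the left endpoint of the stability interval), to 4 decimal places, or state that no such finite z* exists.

Set f=λy, z=hλ:
  k1=λy_n ⇒ h·k1=z·y_n;  k2=λ(1+5/6z)y_n ⇒ h·k2=z(1+5/6z)y_n
  y_{n+1}/y_n = 1 + 11/16z + 5/16z(1+5/6z) = 1 + z + 25/96z²
  R(z) = 1 + z + 25/96z².

Boundary: |R(x)|=1, x<0.
x=-0.93: |R|=0.2952
R=1: x+25/96x²=0 ⇒ x=−96/25=-3.8400; min R=1−1/(4·25/96)=0.0400>−1
Confirm numerically:
  x=-3.445: |R|=0.64563 <1
  x=-2.797: |R|=0.24029 <1
  x=-2.006: |R|=0.04193 <1
  x=-1.679: |R|=0.05513 <1
  x=-3.980: |R|=1.14510 >1
  x=-3.965: |R|=1.12907 >1
Stable set (-3.8400, 0).

left endpoint -3.8400.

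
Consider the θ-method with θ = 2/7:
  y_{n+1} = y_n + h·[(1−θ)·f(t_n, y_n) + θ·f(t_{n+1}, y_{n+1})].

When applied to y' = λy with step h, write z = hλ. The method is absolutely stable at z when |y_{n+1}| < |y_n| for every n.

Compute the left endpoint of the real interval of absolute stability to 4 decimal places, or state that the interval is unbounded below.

With y'=λy (z=hλ):
  y_{n+1} = y_n + z·[5/7·y_n + 2/7·y_{n+1}] ⇒ (1 − 2/7z)y_{n+1} = (1 + 5/7z)y_n
  Hence R(z) = (1 + 5/7z)/(1 − 2/7z).

Boundary: |R(x)|=1, x<0.
x=-1.01: |R|=0.2162
R=−1: 1+5/7x = −1+2/7x ⇒ -3/7x=2 ⇒ x=2/(-3/7)=-4.6667
Confirm numerically:
  x=-4.249: |R|=0.91915 <1
  x=-4.068: |R|=0.88134 <1
  x=-2.569: |R|=0.48155 <1
  x=-5.267: |R|=1.10271 >1
  x=-5.258: |R|=1.10128 >1
Interval (-4.6667, 0).

left endpoint -4.6667.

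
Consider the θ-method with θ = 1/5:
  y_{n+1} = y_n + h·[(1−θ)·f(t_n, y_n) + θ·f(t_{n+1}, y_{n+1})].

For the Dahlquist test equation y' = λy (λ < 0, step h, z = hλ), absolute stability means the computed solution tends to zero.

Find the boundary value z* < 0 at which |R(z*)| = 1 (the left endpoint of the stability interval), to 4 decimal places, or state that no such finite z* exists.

Test eqn y'=λy, z=hλ:
  y_{n+1} = y_n + z·[4/5·y_n + 1/5·y_{n+1}] ⇒ (1 − 1/5z)y_{n+1} = (1 + 4/5z)y_n
  Hence R(z) = (1 + 4/5z)/(1 − 1/5z).

Find x<0 with |R(x)|<1.
x=-1.02: |R|=0.1528
R=−1: 1+4/5x = −1+1/5x ⇒ -3/5x=2 ⇒ x=2/(-3/5)=-3.3333
Confirm numerically:
  x=-2.779: |R|=0.78622 <1
  x=-2.042: |R|=0.44987 <1
  x=-1.900: |R|=0.37681 <1
  x=-3.706: |R|=1.12842 >1
  x=-3.586: |R|=1.08828 >1
  x=-3.387: |R|=1.01920 >1
So |R|<1 on (-3.3333, 0).

left endpoint -3.3333.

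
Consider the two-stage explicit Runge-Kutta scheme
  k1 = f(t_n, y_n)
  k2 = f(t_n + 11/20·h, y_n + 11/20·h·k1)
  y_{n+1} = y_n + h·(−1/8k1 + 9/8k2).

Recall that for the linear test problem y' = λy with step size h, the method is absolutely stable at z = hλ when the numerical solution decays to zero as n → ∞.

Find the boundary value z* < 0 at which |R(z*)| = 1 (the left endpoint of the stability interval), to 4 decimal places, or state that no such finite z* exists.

Set f=λy, z=hλ:
  k1=λy_n ⇒ h·k1=z·y_n;  k2=λ(1+11/20z)y_n ⇒ h·k2=z(1+11/20z)y_n
  y_{n+1}/y_n = 1 − 1/8z + 9/8z(1+11/20z) = 1 + z + 99/160z²
  Hence R(z) = 1 + z + 99/160z².

Need |R(x)|<1, x<0.
x=-1.27: |R|=0.7280
R=1: x+99/160x²=0 ⇒ x=−160/99=-1.6162; min R=1−1/(4·99/160)=0.5960>−1
Confirm numerically:
  x=-1.205: |R|=0.69344 <1
  x=-1.119: |R|=0.65577 <1
  x=-0.846: |R|=0.59685 <1
  x=-2.186: |R|=1.77076 >1
  x=-1.890: |R|=1.32024 >1
  x=-1.643: |R|=1.02728 >1
Stable set (-1.6162, 0).

left endpoint -1.6162.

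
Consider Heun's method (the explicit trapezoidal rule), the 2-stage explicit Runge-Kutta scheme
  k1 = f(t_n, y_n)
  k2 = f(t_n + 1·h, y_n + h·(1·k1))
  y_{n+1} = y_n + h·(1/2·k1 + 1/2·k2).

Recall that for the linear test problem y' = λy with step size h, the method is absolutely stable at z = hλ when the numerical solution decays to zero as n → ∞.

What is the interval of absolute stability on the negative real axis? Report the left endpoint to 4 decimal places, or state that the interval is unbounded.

(-2.0000, 0).

Test eqn y'=λy, z=hλ:
  order 2, 2-stage ⇒ R(z)=1+z+z^2/2
  (e.g. R(-1.6)=0.68000, |R|=0.68000)

Need |R(x)|<1, x<0.
x=-1.6: |R|=0.6800
|R(-1.72)|=0.7592 |R(-1.67)|=0.7244 |R(-1.47)|=0.6104
Bisect:
  x_lo=-2.5404 |R|=1.6863  x_hi=-0.0556 |R|=0.9460
  mid=-1.29796 |R|=0.54439 →hi
  mid=-1.91916 |R|=0.92242 →hi
  mid=-2.22975 |R|=1.25615 →lo
  mid=-2.07445 |R|=1.07723 →lo
  mid=-1.99681 |R|=0.99681 →hi
  mid=-2.03563 |R|=1.03626 →lo
  mid=-2.01622 |R|=1.01635 →lo
  mid=-2.00651 |R|=1.00653 →lo
  ...
  [-2.00014,-1.99999] ⇒ x*=-2.0000
Interval (-2.0000, 0).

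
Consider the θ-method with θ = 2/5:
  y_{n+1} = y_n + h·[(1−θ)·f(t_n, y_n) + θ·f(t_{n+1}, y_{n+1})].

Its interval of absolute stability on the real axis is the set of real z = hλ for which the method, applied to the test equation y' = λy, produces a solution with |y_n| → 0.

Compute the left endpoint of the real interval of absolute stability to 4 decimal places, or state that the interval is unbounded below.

z* = -10.0000.

Set f=λy, z=hλ:
  y_{n+1} = y_n + z·[3/5·y_n + 2/5·y_{n+1}] ⇒ (1 − 2/5z)y_{n+1} = (1 + 3/5z)y_n
  ⇒ R(z) = (1 + 3/5z)/(1 − 2/5z).

Find x<0 with |R(x)|<1.
x=-1.76: |R|=0.0329
R=−1: 1+3/5x = −1+2/5x ⇒ -1/5x=2 ⇒ x=2/(-1/5)=-10.0000
Confirm numerically:
  x=-9.613: |R|=0.98403 <1
  x=-8.008: |R|=0.90522 <1
  x=-7.729: |R|=0.88899 <1
  x=-7.373: |R|=0.86696 <1
  x=-10.396: |R|=1.01535 >1
  x=-10.394: |R|=1.01528 >1
  x=-10.212: |R|=1.00834 >1
Stable set (-10.0000, 0).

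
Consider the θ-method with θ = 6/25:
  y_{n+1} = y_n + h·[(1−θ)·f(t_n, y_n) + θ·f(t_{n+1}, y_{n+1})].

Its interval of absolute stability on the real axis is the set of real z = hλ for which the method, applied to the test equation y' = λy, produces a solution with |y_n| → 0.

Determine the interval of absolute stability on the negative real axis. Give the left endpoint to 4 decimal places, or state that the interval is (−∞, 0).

(-3.8462, 0).

Set f=λy, z=hλ:
  y_{n+1} = y_n + z·[19/25·y_n + 6/25·y_{n+1}] ⇒ (1 − 6/25z)y_{n+1} = (1 + 19/25z)y_n
  R(z) = (1 + 19/25z)/(1 − 6/25z).

Boundary: |R(x)|=1, x<0.
x=-0.56: |R|=0.5063
R=−1: 1+19/25x = −1+6/25x ⇒ -13/25x=2 ⇒ x=2/(-13/25)=-3.8462
Confirm numerically:
  x=-3.628: |R|=0.93936 <1
  x=-3.034: |R|=0.75562 <1
  x=-2.068: |R|=0.38206 <1
  x=-4.209: |R|=1.09386 >1
  x=-4.126: |R|=1.07312 >1
  x=-4.020: |R|=1.04601 >1
Stable set (-3.8462, 0).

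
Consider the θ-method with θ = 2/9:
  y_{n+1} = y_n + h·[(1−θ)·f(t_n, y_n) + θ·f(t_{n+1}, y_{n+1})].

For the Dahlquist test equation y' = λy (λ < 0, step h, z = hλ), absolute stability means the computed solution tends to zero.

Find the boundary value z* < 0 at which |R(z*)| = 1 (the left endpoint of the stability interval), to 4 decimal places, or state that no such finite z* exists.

Test eqn y'=λy, z=hλ:
  y_{n+1} = y_n + z·[7/9·y_n + 2/9·y_{n+1}] ⇒ (1 − 2/9z)y_{n+1} = (1 + 7/9z)y_n
  Hence R(z) = (1 + 7/9z)/(1 − 2/9z).

Boundary: |R(x)|=1, x<0.
x=-1.25: |R|=0.0217
R=−1: 1+7/9x = −1+2/9x ⇒ -5/9x=2 ⇒ x=2/(-5/9)=-3.6000
Confirm numerically:
  x=-2.753: |R|=0.70805 <1
  x=-2.752: |R|=0.70767 <1
  x=-1.599: |R|=0.17978 <1
  x=-4.107: |R|=1.14726 >1
  x=-3.622: |R|=1.00677 >1
So |R|<1 on (-3.6000, 0).

left endpoint -3.6000.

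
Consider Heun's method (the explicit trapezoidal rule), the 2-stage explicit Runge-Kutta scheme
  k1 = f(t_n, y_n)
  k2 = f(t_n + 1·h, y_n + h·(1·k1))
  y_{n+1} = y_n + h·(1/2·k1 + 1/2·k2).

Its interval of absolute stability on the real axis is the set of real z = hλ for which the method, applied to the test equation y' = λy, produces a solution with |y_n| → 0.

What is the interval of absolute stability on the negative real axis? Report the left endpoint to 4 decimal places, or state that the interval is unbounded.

Test eqn y'=λy, z=hλ:
  order 2, 2-stage ⇒ R(z)=1+z+z^2/2
  (e.g. R(-1.79)=0.81205, |R|=0.81205)

Boundary: |R(x)|=1, x<0.
x=-1.79: |R|=0.8121
|R(-2.09)|=1.0940 |R(-1.78)|=0.8042 |R(-1.75)|=0.7812
Bisect:
  x_lo=-2.7388 |R|=2.0117  x_hi=-0.2310 |R|=0.7957
  mid=-1.48489 |R|=0.61756 →hi
  mid=-2.11184 |R|=1.11810 →lo
  mid=-1.79836 |R|=0.81869 →hi
  mid=-1.95510 |R|=0.95611 →hi
  mid=-2.03347 |R|=1.03403 →lo
  mid=-1.99429 |R|=0.99430 →hi
  mid=-2.01388 |R|=1.01398 →lo
  ...
  [-2.00010,-1.99995] ⇒ x*=-2.0000
Interval (-2.0000, 0).

(-2.0000, 0).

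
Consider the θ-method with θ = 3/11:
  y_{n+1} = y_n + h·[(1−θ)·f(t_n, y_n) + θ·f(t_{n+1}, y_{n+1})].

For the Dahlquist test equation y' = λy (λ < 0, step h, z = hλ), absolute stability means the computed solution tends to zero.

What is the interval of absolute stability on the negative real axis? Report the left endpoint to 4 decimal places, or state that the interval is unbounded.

Set f=λy, z=hλ:
  y_{n+1} = y_n + z·[8/11·y_n + 3/11·y_{n+1}] ⇒ (1 − 3/11z)y_{n+1} = (1 + 8/11z)y_n
  R(z) = (1 + 8/11z)/(1 − 3/11z).

Find x<0 with |R(x)|<1.
x=-0.51: |R|=0.5523
R=−1: 1+8/11x = −1+3/11x ⇒ -5/11x=2 ⇒ x=2/(-5/11)=-4.4000
Confirm numerically:
  x=-4.312: |R|=0.98162 <1
  x=-3.760: |R|=0.85637 <1
  x=-3.073: |R|=0.67184 <1
  x=-4.928: |R|=1.10239 >1
  x=-4.432: |R|=1.00659 >1
So |R|<1 on (-4.4000, 0).

(-4.4000, 0).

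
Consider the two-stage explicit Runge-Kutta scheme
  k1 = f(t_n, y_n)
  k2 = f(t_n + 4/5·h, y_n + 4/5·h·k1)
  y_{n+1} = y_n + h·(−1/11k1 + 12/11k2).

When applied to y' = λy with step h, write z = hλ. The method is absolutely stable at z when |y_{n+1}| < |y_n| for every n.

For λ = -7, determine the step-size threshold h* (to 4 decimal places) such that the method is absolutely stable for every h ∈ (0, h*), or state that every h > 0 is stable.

On y'=λy, z=hλ:
  k1=λy_n ⇒ h·k1=z·y_n;  k2=λ(1+4/5z)y_n ⇒ h·k2=z(1+4/5z)y_n
  y_{n+1}/y_n = 1 − 1/11z + 12/11z(1+4/5z) = 1 + z + 48/55z²
  Hence R(z) = 1 + z + 48/55z².

Boundary: |R(x)|=1, x<0.
x=-1.74: |R|=1.9023
R=1: x+48/55x²=0 ⇒ x=−55/48=-1.1458; min R=1−1/(4·48/55)=0.7135>−1
Confirm numerically:
  x=-1.105: |R|=0.96062 <1
  x=-0.929: |R|=0.82420 <1
  x=-0.802: |R|=0.75934 <1
  x=-0.640: |R|=0.71747 <1
  x=-1.537: |R|=1.52470 >1
  x=-1.502: |R|=1.46688 >1
  x=-1.168: |R|=1.02260 >1
Interval (-1.1458, 0).

(-1.1458,0); λ=-7 ⇒ h* = (55/48)/7 = 0.1637.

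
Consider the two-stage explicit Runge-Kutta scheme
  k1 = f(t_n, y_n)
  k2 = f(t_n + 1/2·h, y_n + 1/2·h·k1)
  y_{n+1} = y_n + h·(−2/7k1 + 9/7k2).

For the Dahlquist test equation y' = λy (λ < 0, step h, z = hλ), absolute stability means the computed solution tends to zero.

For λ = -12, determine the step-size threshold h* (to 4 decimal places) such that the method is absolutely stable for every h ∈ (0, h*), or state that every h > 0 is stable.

(-1.5556,0); λ=-12 ⇒ h* = (14/9)/12 = 0.1296.

With y'=λy (z=hλ):
  k1=λy_n ⇒ h·k1=z·y_n;  k2=λ(1+1/2z)y_n ⇒ h·k2=z(1+1/2z)y_n
  y_{n+1}/y_n = 1 − 2/7z + 9/7z(1+1/2z) = 1 + z + 9/14z²
  R(z) = 1 + z + 9/14z².

Need |R(x)|<1, x<0.
x=-0.47: |R|=0.6720
R=1: x+9/14x²=0 ⇒ x=−14/9=-1.5556; min R=1−1/(4·9/14)=0.6111>−1
Confirm numerically:
  x=-1.512: |R|=0.95766 <1
  x=-0.930: |R|=0.62601 <1
  x=-0.859: |R|=0.61535 <1
  x=-2.137: |R|=1.79878 >1
  x=-2.025: |R|=1.61112 >1
  x=-2.019: |R|=1.60152 >1
Stable set (-1.5556, 0).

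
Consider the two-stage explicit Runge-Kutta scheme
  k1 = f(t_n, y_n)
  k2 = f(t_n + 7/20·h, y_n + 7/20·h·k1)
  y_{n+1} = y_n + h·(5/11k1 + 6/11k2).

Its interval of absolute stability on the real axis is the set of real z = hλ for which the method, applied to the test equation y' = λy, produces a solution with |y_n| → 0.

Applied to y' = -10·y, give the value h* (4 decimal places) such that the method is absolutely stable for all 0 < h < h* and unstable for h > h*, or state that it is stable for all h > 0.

(-5.2381,0); λ=-10 ⇒ h* = (110/21)/10 = 0.5238.

On y'=λy, z=hλ:
  k1=λy_n ⇒ h·k1=z·y_n;  k2=λ(1+7/20z)y_n ⇒ h·k2=z(1+7/20z)y_n
  y_{n+1}/y_n = 1 + 5/11z + 6/11z(1+7/20z) = 1 + z + 21/110z²
  so R(z) = 1 + z + 21/110z².

Need |R(x)|<1, x<0.
x=-1.13: |R|=0.1138
R=1: x+21/110x²=0 ⇒ x=−110/21=-5.2381; min R=1−1/(4·21/110)=-0.3095>−1
Confirm numerically:
  x=-5.152: |R|=0.91532 <1
  x=-5.047: |R|=0.81588 <1
  x=-3.245: |R|=0.23472 <1
  x=-2.655: |R|=0.30928 <1
  x=-5.590: |R|=1.37555 >1
  x=-5.432: |R|=1.20108 >1
Interval (-5.2381, 0).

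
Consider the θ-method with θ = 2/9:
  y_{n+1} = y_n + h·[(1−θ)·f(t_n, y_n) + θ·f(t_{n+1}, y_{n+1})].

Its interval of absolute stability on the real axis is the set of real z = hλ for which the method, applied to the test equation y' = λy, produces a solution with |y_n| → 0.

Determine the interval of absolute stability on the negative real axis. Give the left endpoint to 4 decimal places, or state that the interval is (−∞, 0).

(-3.6000, 0).

Set f=λy, z=hλ:
  y_{n+1} = y_n + z·[7/9·y_n + 2/9·y_{n+1}] ⇒ (1 − 2/9z)y_{n+1} = (1 + 7/9z)y_n
  Hence R(z) = (1 + 7/9z)/(1 − 2/9z).

Need |R(x)|<1, x<0.
x=-0.69: |R|=0.4017
R=−1: 1+7/9x = −1+2/9x ⇒ -5/9x=2 ⇒ x=2/(-5/9)=-3.6000
Confirm numerically:
  x=-3.376: |R|=0.92890 <1
  x=-3.136: |R|=0.84809 <1
  x=-2.853: |R|=0.74602 <1
  x=-4.156: |R|=1.16058 >1
  x=-4.047: |R|=1.13075 >1
  x=-3.806: |R|=1.06200 >1
Stable set (-3.6000, 0).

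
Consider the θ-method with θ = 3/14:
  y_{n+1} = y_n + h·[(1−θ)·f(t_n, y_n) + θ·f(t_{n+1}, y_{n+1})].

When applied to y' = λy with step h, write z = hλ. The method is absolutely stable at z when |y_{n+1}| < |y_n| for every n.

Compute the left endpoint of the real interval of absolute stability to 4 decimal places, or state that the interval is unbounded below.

left endpoint -3.5000.

Test eqn y'=λy, z=hλ:
  y_{n+1} = y_n + z·[11/14·y_n + 3/14·y_{n+1}] ⇒ (1 − 3/14z)y_{n+1} = (1 + 11/14z)y_n
  R(z) = (1 + 11/14z)/(1 − 3/14z).

Need |R(x)|<1, x<0.
x=-1.47: |R|=0.1179
R=−1: 1+11/14x = −1+3/14x ⇒ -4/7x=2 ⇒ x=2/(-4/7)=-3.5000
Confirm numerically:
  x=-3.098: |R|=0.86194 <1
  x=-2.968: |R|=0.81418 <1
  x=-2.190: |R|=0.49052 <1
  x=-3.854: |R|=1.11079 >1
  x=-3.747: |R|=1.07829 >1
Interval (-3.5000, 0).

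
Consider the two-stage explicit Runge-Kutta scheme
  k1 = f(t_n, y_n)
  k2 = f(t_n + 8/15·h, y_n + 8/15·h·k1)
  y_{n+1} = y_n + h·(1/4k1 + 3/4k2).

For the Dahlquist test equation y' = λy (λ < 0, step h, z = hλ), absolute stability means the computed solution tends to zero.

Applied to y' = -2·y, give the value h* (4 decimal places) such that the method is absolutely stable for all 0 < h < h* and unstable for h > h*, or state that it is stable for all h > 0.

(-2.5000,0); λ=-2 ⇒ h* = (5/2)/2 = 1.2500.

Set f=λy, z=hλ:
  k1=λy_n ⇒ h·k1=z·y_n;  k2=λ(1+8/15z)y_n ⇒ h·k2=z(1+8/15z)y_n
  y_{n+1}/y_n = 1 + 1/4z + 3/4z(1+8/15z) = 1 + z + 2/5z²
  R(z) = 1 + z + 2/5z².

Boundary: |R(x)|=1, x<0.
x=-1.44: |R|=0.3894
R=1: x+2/5x²=0 ⇒ x=−5/2=-2.5000; min R=1−1/(4·2/5)=0.3750>−1
Confirm numerically:
  x=-2.447: |R|=0.94812 <1
  x=-1.975: |R|=0.58525 <1
  x=-1.797: |R|=0.49468 <1
  x=-1.287: |R|=0.37555 <1
  x=-2.737: |R|=1.25947 >1
  x=-2.682: |R|=1.19525 >1
Interval (-2.5000, 0).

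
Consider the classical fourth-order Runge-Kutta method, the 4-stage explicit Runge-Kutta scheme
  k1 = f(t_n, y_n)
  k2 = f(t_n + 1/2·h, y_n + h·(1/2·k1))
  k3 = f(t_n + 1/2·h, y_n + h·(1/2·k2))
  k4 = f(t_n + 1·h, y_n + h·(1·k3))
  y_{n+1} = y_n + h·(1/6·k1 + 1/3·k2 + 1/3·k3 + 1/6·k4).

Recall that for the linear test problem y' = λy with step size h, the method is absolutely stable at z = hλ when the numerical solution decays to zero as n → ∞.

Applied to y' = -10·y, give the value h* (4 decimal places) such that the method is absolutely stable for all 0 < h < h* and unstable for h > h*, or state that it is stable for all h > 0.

(-2.7853,0); λ=-10 ⇒ h* = 0.2785.

On y'=λy, z=hλ:
  order 4, 4-stage ⇒ R(z)=1+z+z^2/2+z^3/6+z^4/24
  (e.g. R(-1.33)=0.29272, |R|=0.29272)

Need |R(x)|<1, x<0.
x=-1.33: |R|=0.2927
|R(-1.68)|=0.2728 |R(-1.52)|=0.2723 |R(-1.08)|=0.3499
Bisect:
  x_lo=-3.1185 |R|=1.6301  x_hi=-0.2114 |R|=0.8095
  mid=-1.66493 |R|=0.27203 →hi
  mid=-2.39171 |R|=0.55162 →hi
  mid=-2.75510 |R|=0.95542 →hi
  mid=-2.93679 |R|=1.25350 →lo
  mid=-2.84595 |R|=1.09536 →lo
  mid=-2.80052 |R|=1.02320 →lo
  mid=-2.77781 |R|=0.98878 →hi
  mid=-2.78917 |R|=1.00585 →lo
  mid=-2.78349 |R|=0.99728 →hi
  ...
  [-2.78544,-2.78526] ⇒ x*=-2.7853
Interval (-2.7853, 0).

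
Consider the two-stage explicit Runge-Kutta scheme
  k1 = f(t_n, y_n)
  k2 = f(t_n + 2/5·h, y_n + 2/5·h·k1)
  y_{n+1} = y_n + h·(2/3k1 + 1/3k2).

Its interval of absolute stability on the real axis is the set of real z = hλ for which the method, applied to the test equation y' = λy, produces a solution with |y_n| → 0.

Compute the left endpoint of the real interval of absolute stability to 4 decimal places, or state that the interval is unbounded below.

z* = -7.5000.

Test eqn y'=λy, z=hλ:
  k1=λy_n ⇒ h·k1=z·y_n;  k2=λ(1+2/5z)y_n ⇒ h·k2=z(1+2/5z)y_n
  y_{n+1}/y_n = 1 + 2/3z + 1/3z(1+2/5z) = 1 + z + 2/15z²
  R(z) = 1 + z + 2/15z².

Boundary: |R(x)|=1, x<0.
x=-1.16: |R|=0.0194
R=1: x+2/15x²=0 ⇒ x=−15/2=-7.5000; min R=1−1/(4·2/15)=-0.8750>−1
Confirm numerically:
  x=-5.634: |R|=0.40174 <1
  x=-5.026: |R|=0.65791 <1
  x=-3.990: |R|=0.86732 <1
  x=-3.055: |R|=0.81060 <1
  x=-7.965: |R|=1.49383 >1
  x=-7.606: |R|=1.10750 >1
  x=-7.548: |R|=1.04831 >1
Interval (-7.5000, 0).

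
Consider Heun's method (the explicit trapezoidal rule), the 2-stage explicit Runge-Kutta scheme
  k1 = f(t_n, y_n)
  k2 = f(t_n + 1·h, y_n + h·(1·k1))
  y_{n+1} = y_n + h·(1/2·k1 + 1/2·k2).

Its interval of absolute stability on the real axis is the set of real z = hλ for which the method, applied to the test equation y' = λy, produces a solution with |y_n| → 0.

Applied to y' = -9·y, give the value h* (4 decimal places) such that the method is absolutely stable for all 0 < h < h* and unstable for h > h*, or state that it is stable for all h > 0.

With y'=λy (z=hλ):
  order 2, 2-stage ⇒ R(z)=1+z+z^2/2
  (e.g. R(-0.63)=0.56845, |R|=0.56845)

Solve |R(x)|<1 on ℝ⁻.
x=-0.63: |R|=0.5684
|R(-1.77)|=0.7964 |R(-0.87)|=0.5085 |R(-0.57)|=0.5924
Bisect:
  x_lo=-2.3081 |R|=1.3556  x_hi=-0.3241 |R|=0.7284
  mid=-1.31611 |R|=0.54996 →hi
  mid=-1.81211 |R|=0.82976 →hi
  mid=-2.06011 |R|=1.06192 →lo
  mid=-1.93611 |R|=0.93815 →hi
  mid=-1.99811 |R|=0.99811 →hi
  mid=-2.02911 |R|=1.02953 →lo
  mid=-2.01361 |R|=1.01370 →lo
  mid=-2.00586 |R|=1.00588 →lo
  ...
  [-2.00005,-1.99993] ⇒ x*=-2.0000
Interval (-2.0000, 0).

(-2.0000,0); λ=-9 ⇒ h* = 0.2222.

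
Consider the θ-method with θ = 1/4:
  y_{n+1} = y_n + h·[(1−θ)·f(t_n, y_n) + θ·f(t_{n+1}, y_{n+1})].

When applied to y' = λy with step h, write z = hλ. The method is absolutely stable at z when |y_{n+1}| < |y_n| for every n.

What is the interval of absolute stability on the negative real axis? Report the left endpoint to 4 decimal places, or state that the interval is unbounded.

z∈(-4.0000,0).

Test eqn y'=λy, z=hλ:
  y_{n+1} = y_n + z·[3/4·y_n + 1/4·y_{n+1}] ⇒ (1 − 1/4z)y_{n+1} = (1 + 3/4z)y_n
  so R(z) = (1 + 3/4z)/(1 − 1/4z).

Solve |R(x)|<1 on ℝ⁻.
x=-1.3: |R|=0.0189
R=−1: 1+3/4x = −1+1/4x ⇒ -1/2x=2 ⇒ x=2/(-1/2)=-4.0000
Confirm numerically:
  x=-3.040: |R|=0.72727 <1
  x=-2.941: |R|=0.69486 <1
  x=-2.484: |R|=0.53239 <1
  x=-4.467: |R|=1.11031 >1
  x=-4.168: |R|=1.04114 >1
Interval (-4.0000, 0).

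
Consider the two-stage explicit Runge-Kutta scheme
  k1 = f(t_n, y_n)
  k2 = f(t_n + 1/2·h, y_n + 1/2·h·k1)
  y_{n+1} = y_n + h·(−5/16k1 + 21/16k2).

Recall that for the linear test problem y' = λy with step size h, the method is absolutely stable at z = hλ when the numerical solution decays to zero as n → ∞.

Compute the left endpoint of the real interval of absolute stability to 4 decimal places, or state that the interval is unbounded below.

On y'=λy, z=hλ:
  k1=λy_n ⇒ h·k1=z·y_n;  k2=λ(1+1/2z)y_n ⇒ h·k2=z(1+1/2z)y_n
  y_{n+1}/y_n = 1 − 5/16z + 21/16z(1+1/2z) = 1 + z + 21/32z²
  R(z) = 1 + z + 21/32z².

Solve |R(x)|<1 on ℝ⁻.
x=-1.18: |R|=0.7338
R=1: x+21/32x²=0 ⇒ x=−32/21=-1.5238; min R=1−1/(4·21/32)=0.6190>−1
Confirm numerically:
  x=-1.447: |R|=0.92706 <1
  x=-1.082: |R|=0.68629 <1
  x=-0.732: |R|=0.61963 <1
  x=-0.646: |R|=0.62786 <1
  x=-1.978: |R|=1.58957 >1
  x=-1.566: |R|=1.04336 >1
  x=-1.557: |R|=1.03391 >1
Interval (-1.5238, 0).

left endpoint -1.5238.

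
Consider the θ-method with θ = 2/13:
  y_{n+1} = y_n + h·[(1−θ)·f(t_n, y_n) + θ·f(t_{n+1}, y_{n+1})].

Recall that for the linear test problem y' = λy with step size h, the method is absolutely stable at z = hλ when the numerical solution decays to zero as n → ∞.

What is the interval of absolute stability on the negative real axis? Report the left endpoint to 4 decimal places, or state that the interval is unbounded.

With y'=λy (z=hλ):
  y_{n+1} = y_n + z·[11/13·y_n + 2/13·y_{n+1}] ⇒ (1 − 2/13z)y_{n+1} = (1 + 11/13z)y_n
  so R(z) = (1 + 11/13z)/(1 − 2/13z).

Find x<0 with |R(x)|<1.
x=-0.94: |R|=0.1788
R=−1: 1+11/13x = −1+2/13x ⇒ -9/13x=2 ⇒ x=2/(-9/13)=-2.8889
Confirm numerically:
  x=-2.190: |R|=0.63809 <1
  x=-2.063: |R|=0.56598 <1
  x=-1.912: |R|=0.47741 <1
  x=-3.361: |R|=1.21544 >1
  x=-3.270: |R|=1.17554 >1
  x=-3.079: |R|=1.08931 >1
So |R|<1 on (-2.8889, 0).

z∈(-2.8889,0).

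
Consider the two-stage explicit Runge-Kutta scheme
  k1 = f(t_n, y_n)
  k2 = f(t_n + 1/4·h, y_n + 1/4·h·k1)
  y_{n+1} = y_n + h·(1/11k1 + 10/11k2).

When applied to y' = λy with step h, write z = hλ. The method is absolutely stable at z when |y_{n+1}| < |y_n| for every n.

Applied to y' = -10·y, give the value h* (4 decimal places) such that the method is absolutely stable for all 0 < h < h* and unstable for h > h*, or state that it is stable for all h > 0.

(-4.4000,0); λ=-10 ⇒ h* = (22/5)/10 = 0.4400.

Test eqn y'=λy, z=hλ:
  k1=λy_n ⇒ h·k1=z·y_n;  k2=λ(1+1/4z)y_n ⇒ h·k2=z(1+1/4z)y_n
  y_{n+1}/y_n = 1 + 1/11z + 10/11z(1+1/4z) = 1 + z + 5/22z²
  Hence R(z) = 1 + z + 5/22z².

Solve |R(x)|<1 on ℝ⁻.
x=-1.74: |R|=0.0519
R=1: x+5/22x²=0 ⇒ x=−22/5=-4.4000; min R=1−1/(4·5/22)=-0.1000>−1
Confirm numerically:
  x=-4.352: |R|=0.95252 <1
  x=-4.229: |R|=0.83565 <1
  x=-3.265: |R|=0.15778 <1
  x=-4.925: |R|=1.58764 >1
  x=-4.810: |R|=1.44820 >1
  x=-4.604: |R|=1.21346 >1
Stable set (-4.4000, 0).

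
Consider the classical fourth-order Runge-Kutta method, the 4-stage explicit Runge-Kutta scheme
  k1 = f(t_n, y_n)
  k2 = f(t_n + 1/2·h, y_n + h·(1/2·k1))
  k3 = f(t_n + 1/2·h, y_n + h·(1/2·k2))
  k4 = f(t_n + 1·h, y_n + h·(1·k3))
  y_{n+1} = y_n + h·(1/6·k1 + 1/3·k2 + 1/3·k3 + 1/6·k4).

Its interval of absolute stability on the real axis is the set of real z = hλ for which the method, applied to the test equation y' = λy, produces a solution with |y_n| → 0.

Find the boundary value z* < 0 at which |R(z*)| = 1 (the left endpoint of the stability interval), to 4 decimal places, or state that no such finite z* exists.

Test eqn y'=λy, z=hλ:
  order 4, 4-stage ⇒ R(z)=1+z+z^2/2+z^3/6+z^4/24
  (e.g. R(-1.24)=0.30954, |R|=0.30954)

Find x<0 with |R(x)|<1.
x=-1.24: |R|=0.3095
|R(-2.58)|=0.7321 |R(-1.63)|=0.2708 |R(-0.56)|=0.5716
Bisect:
  x_lo=-3.1972 |R|=1.8205  x_hi=-0.1233 |R|=0.8840
  mid=-1.66025 |R|=0.27182 →hi
  mid=-2.42871 |R|=0.58267 →hi
  mid=-2.81294 |R|=1.04248 →lo
  mid=-2.62082 |R|=0.77905 →hi
  mid=-2.71688 |R|=0.90166 →hi
  mid=-2.76491 |R|=0.96970 →hi
  mid=-2.78892 |R|=1.00548 →lo
  mid=-2.77691 |R|=0.98744 →hi
  ...
  [-2.78536,-2.78517] ⇒ x*=-2.7853
Interval (-2.7853, 0).

left endpoint -2.7853.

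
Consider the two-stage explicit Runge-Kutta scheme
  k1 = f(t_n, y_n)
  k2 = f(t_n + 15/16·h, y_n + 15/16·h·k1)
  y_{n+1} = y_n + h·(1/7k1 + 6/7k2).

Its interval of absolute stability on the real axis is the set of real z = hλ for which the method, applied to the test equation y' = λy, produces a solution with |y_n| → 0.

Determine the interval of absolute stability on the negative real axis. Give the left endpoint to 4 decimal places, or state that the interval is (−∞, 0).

(-1.2444, 0).

Set f=λy, z=hλ:
  k1=λy_n ⇒ h·k1=z·y_n;  k2=λ(1+15/16z)y_n ⇒ h·k2=z(1+15/16z)y_n
  y_{n+1}/y_n = 1 + 1/7z + 6/7z(1+15/16z) = 1 + z + 45/56z²
  so R(z) = 1 + z + 45/56z².

Solve |R(x)|<1 on ℝ⁻.
x=-1.5: |R|=1.3080
R=1: x+45/56x²=0 ⇒ x=−56/45=-1.2444; min R=1−1/(4·45/56)=0.6889>−1
Confirm numerically:
  x=-0.835: |R|=0.72527 <1
  x=-0.798: |R|=0.71372 <1
  x=-0.669: |R|=0.69065 <1
  x=-1.520: |R|=1.33657 >1
  x=-1.351: |R|=1.11568 >1
Interval (-1.2444, 0).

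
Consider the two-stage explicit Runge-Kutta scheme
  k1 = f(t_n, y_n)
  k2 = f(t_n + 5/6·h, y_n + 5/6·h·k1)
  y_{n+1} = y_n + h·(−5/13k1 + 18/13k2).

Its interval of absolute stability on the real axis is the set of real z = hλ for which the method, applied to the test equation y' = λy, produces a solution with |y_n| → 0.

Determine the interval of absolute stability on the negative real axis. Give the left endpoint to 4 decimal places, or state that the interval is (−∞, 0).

(-0.8667, 0).

Test eqn y'=λy, z=hλ:
  k1=λy_n ⇒ h·k1=z·y_n;  k2=λ(1+5/6z)y_n ⇒ h·k2=z(1+5/6z)y_n
  y_{n+1}/y_n = 1 − 5/13z + 18/13z(1+5/6z) = 1 + z + 15/13z²
  Hence R(z) = 1 + z + 15/13z².

Boundary: |R(x)|=1, x<0.
x=-0.42: |R|=0.7835
R=1: x+15/13x²=0 ⇒ x=−13/15=-0.8667; min R=1−1/(4·15/13)=0.7833>−1
Confirm numerically:
  x=-0.697: |R|=0.86355 <1
  x=-0.604: |R|=0.81694 <1
  x=-0.601: |R|=0.81577 <1
  x=-0.513: |R|=0.79066 <1
  x=-1.120: |R|=1.32738 >1
  x=-1.089: |R|=1.27937 >1
  x=-0.951: |R|=1.09254 >1
Stable set (-0.8667, 0).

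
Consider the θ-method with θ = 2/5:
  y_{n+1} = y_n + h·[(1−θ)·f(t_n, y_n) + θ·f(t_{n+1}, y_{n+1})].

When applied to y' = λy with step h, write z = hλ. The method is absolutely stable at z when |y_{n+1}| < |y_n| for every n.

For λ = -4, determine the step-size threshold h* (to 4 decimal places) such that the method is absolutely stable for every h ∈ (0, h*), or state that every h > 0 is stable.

On y'=λy, z=hλ:
  y_{n+1} = y_n + z·[3/5·y_n + 2/5·y_{n+1}] ⇒ (1 − 2/5z)y_{n+1} = (1 + 3/5z)y_n
  Hence R(z) = (1 + 3/5z)/(1 − 2/5z).

Find x<0 with |R(x)|<1.
x=-1.45: |R|=0.0823
R=−1: 1+3/5x = −1+2/5x ⇒ -1/5x=2 ⇒ x=2/(-1/5)=-10.0000
Confirm numerically:
  x=-9.929: |R|=0.99714 <1
  x=-8.395: |R|=0.92634 <1
  x=-6.053: |R|=0.76926 <1
  x=-4.598: |R|=0.61947 <1
  x=-10.555: |R|=1.02126 >1
  x=-10.392: |R|=1.01520 >1
  x=-10.197: |R|=1.00776 >1
Stable set (-10.0000, 0).

(-10.0000,0); λ=-4 ⇒ h* = (10)/4 = 2.5000.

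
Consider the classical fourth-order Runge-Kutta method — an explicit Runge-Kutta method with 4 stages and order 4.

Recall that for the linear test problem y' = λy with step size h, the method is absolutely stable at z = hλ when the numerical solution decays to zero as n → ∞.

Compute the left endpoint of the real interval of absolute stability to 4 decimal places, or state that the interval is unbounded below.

Test eqn y'=λy, z=hλ:
  order 4, 4-stage ⇒ R(z)=1+z+z^2/2+z^3/6+z^4/24
  (e.g. R(-1.65)=0.27140, |R|=0.27140)

Find x<0 with |R(x)|<1.
x=-1.65: |R|=0.2714
|R(-2.6)|=0.7547 |R(-1.7)|=0.2742 |R(-1.64)|=0.2711
Bisect:
  x_lo=-3.3035 |R|=2.1069  x_hi=-0.3614 |R|=0.6967
  mid=-1.83248 |R|=0.29077 →hi
  mid=-2.56800 |R|=0.71886 →hi
  mid=-2.93576 |R|=1.25160 →lo
  mid=-2.75188 |R|=0.95079 →hi
  mid=-2.84382 |R|=1.09189 →lo
  mid=-2.79785 |R|=1.01910 →lo
  mid=-2.77487 |R|=0.98440 →hi
  ...
  [-2.78546,-2.78528] ⇒ x*=-2.7853
So |R|<1 on (-2.7853, 0).

left endpoint -2.7853.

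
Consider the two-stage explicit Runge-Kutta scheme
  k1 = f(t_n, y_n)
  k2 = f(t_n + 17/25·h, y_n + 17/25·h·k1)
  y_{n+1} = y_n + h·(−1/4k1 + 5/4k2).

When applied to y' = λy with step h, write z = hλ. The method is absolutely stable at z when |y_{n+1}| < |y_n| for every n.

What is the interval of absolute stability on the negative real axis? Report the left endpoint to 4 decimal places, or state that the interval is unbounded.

(-1.1765, 0).

With y'=λy (z=hλ):
  k1=λy_n ⇒ h·k1=z·y_n;  k2=λ(1+17/25z)y_n ⇒ h·k2=z(1+17/25z)y_n
  y_{n+1}/y_n = 1 − 1/4z + 5/4z(1+17/25z) = 1 + z + 17/20z²
  Hence R(z) = 1 + z + 17/20z².

Find x<0 with |R(x)|<1.
x=-1.15: |R|=0.9741
R=1: x+17/20x²=0 ⇒ x=−20/17=-1.1765; min R=1−1/(4·17/20)=0.7059>−1
Confirm numerically:
  x=-1.135: |R|=0.95999 <1
  x=-0.940: |R|=0.81106 <1
  x=-0.931: |R|=0.80575 <1
  x=-0.523: |R|=0.70950 <1
  x=-1.611: |R|=1.59502 >1
  x=-1.575: |R|=1.53353 >1
Interval (-1.1765, 0).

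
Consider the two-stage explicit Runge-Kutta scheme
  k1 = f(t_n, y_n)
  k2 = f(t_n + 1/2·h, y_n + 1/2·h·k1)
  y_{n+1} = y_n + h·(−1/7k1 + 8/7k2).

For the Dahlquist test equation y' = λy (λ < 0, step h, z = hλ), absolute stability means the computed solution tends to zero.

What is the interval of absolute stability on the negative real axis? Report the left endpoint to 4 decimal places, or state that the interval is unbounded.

(-1.7500, 0).

On y'=λy, z=hλ:
  k1=λy_n ⇒ h·k1=z·y_n;  k2=λ(1+1/2z)y_n ⇒ h·k2=z(1+1/2z)y_n
  y_{n+1}/y_n = 1 − 1/7z + 8/7z(1+1/2z) = 1 + z + 4/7z²
  ⇒ R(z) = 1 + z + 4/7z².

Boundary: |R(x)|=1, x<0.
x=-0.61: |R|=0.6026
R=1: x+4/7x²=0 ⇒ x=−7/4=-1.7500; min R=1−1/(4·4/7)=0.5625>−1
Confirm numerically:
  x=-1.556: |R|=0.82751 <1
  x=-1.384: |R|=0.71055 <1
  x=-1.106: |R|=0.59299 <1
  x=-0.965: |R|=0.56713 <1
  x=-2.011: |R|=1.29993 >1
  x=-1.991: |R|=1.27419 >1
Stable set (-1.7500, 0).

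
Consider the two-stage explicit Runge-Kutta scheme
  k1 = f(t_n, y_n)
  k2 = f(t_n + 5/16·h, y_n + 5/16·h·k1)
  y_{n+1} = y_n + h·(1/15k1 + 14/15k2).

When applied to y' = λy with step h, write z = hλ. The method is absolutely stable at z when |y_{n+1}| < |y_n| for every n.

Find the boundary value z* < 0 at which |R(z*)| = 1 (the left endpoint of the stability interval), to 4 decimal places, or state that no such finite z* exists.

On y'=λy, z=hλ:
  k1=λy_n ⇒ h·k1=z·y_n;  k2=λ(1+5/16z)y_n ⇒ h·k2=z(1+5/16z)y_n
  y_{n+1}/y_n = 1 + 1/15z + 14/15z(1+5/16z) = 1 + z + 7/24z²
  so R(z) = 1 + z + 7/24z².

Need |R(x)|<1, x<0.
x=-1.74: |R|=0.1431
R=1: x+7/24x²=0 ⇒ x=−24/7=-3.4286; min R=1−1/(4·7/24)=0.1429>−1
Confirm numerically:
  x=-3.017: |R|=0.63783 <1
  x=-2.088: |R|=0.18359 <1
  x=-1.985: |R|=0.16423 <1
  x=-3.946: |R|=1.59552 >1
  x=-3.503: |R|=1.07604 >1
Stable set (-3.4286, 0).

z* = -3.4286.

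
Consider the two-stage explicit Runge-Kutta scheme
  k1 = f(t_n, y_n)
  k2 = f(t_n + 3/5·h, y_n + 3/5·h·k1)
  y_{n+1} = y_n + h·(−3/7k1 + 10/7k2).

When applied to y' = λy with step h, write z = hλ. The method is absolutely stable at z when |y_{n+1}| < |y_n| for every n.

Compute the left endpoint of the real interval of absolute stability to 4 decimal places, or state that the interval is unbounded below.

z* = -1.1667.

Test eqn y'=λy, z=hλ:
  k1=λy_n ⇒ h·k1=z·y_n;  k2=λ(1+3/5z)y_n ⇒ h·k2=z(1+3/5z)y_n
  y_{n+1}/y_n = 1 − 3/7z + 10/7z(1+3/5z) = 1 + z + 6/7z²
  so R(z) = 1 + z + 6/7z².

Solve |R(x)|<1 on ℝ⁻.
x=-0.54: |R|=0.7099
R=1: x+6/7x²=0 ⇒ x=−7/6=-1.1667; min R=1−1/(4·6/7)=0.7083>−1
Confirm numerically:
  x=-0.955: |R|=0.82674 <1
  x=-0.878: |R|=0.78276 <1
  x=-0.696: |R|=0.71921 <1
  x=-1.735: |R|=1.84519 >1
  x=-1.550: |R|=1.50929 >1
  x=-1.502: |R|=1.43172 >1
Stable set (-1.1667, 0).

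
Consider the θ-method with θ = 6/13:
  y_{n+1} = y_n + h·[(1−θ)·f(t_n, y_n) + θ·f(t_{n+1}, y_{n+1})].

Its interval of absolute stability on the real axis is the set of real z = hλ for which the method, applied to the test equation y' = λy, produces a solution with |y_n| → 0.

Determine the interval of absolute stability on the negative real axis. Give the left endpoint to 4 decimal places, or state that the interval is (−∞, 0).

On y'=λy, z=hλ:
  y_{n+1} = y_n + z·[7/13·y_n + 6/13·y_{n+1}] ⇒ (1 − 6/13z)y_{n+1} = (1 + 7/13z)y_n
  R(z) = (1 + 7/13z)/(1 − 6/13z).

Solve |R(x)|<1 on ℝ⁻.
x=-0.62: |R|=0.5179
R=−1: 1+7/13x = −1+6/13x ⇒ -1/13x=2 ⇒ x=2/(-1/13)=-26.0000
Confirm numerically:
  x=-25.678: |R|=0.99807 <1
  x=-20.798: |R|=0.96225 <1
  x=-13.693: |R|=0.87067 <1
  x=-26.356: |R|=1.00208 >1
  x=-26.101: |R|=1.00060 >1
So |R|<1 on (-26.0000, 0).

z∈(-26.0000,0).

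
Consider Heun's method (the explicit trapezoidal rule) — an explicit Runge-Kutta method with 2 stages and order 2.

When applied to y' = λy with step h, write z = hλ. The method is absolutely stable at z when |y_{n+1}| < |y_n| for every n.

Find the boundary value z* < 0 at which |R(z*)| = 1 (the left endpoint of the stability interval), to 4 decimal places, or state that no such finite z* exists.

left endpoint -2.0000.

Test eqn y'=λy, z=hλ:
  order 2, 2-stage ⇒ R(z)=1+z+z^2/2
  (e.g. R(-0.46)=0.64580, |R|=0.64580)

Need |R(x)|<1, x<0.
x=-0.46: |R|=0.6458
|R(-2.05)|=1.0512 |R(-1.48)|=0.6152 |R(-0.54)|=0.6058
Bisect:
  x_lo=-2.3541 |R|=1.4168  x_hi=-0.2781 |R|=0.7606
  mid=-1.31611 |R|=0.54996 →hi
  mid=-1.83511 |R|=0.84870 →hi
  mid=-2.09461 |R|=1.09908 →lo
  mid=-1.96486 |R|=0.96548 →hi
  mid=-2.02973 |R|=1.03018 →lo
  mid=-1.99730 |R|=0.99730 →hi
  mid=-2.01352 |R|=1.01361 →lo
  mid=-2.00541 |R|=1.00542 →lo
  mid=-2.00135 |R|=1.00135 →lo
  mid=-1.99932 |R|=0.99932 →hi
  ...
  [-2.00008,-1.99996] ⇒ x*=-2.0000
Stable set (-2.0000, 0).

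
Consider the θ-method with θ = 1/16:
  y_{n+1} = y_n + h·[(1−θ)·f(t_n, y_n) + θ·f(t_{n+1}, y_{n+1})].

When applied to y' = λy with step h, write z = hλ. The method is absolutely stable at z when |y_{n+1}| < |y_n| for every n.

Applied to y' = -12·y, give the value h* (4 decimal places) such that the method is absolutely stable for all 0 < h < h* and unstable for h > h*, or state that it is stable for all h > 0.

Set f=λy, z=hλ:
  y_{n+1} = y_n + z·[15/16·y_n + 1/16·y_{n+1}] ⇒ (1 − 1/16z)y_{n+1} = (1 + 15/16z)y_n
  R(z) = (1 + 15/16z)/(1 − 1/16z).

Solve |R(x)|<1 on ℝ⁻.
x=-1.17: |R|=0.0903
R=−1: 1+15/16x = −1+1/16x ⇒ -7/8x=2 ⇒ x=2/(-7/8)=-2.2857
Confirm numerically:
  x=-1.802: |R|=0.61959 <1
  x=-1.209: |R|=0.12406 <1
  x=-1.184: |R|=0.10242 <1
  x=-2.614: |R|=1.24691 >1
  x=-2.446: |R|=1.12165 >1
  x=-2.406: |R|=1.09149 >1
Interval (-2.2857, 0).

(-2.2857,0); λ=-12 ⇒ h* = (16/7)/12 = 0.1905.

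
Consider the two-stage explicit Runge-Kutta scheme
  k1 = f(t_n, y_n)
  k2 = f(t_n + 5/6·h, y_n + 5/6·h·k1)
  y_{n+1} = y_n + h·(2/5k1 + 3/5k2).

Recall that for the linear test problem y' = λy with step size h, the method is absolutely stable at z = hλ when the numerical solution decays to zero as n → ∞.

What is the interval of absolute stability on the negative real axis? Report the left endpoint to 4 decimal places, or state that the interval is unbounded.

z∈(-2.0000,0).

Test eqn y'=λy, z=hλ:
  k1=λy_n ⇒ h·k1=z·y_n;  k2=λ(1+5/6z)y_n ⇒ h·k2=z(1+5/6z)y_n
  y_{n+1}/y_n = 1 + 2/5z + 3/5z(1+5/6z) = 1 + z + 1/2z²
  Hence R(z) = 1 + z + 1/2z².

Solve |R(x)|<1 on ℝ⁻.
x=-1.43: |R|=0.5924
R=1: x+1/2x²=0 ⇒ x=−2=-2.0000; min R=1−1/(4·1/2)=0.5000>−1
Confirm numerically:
  x=-1.809: |R|=0.82724 <1
  x=-1.792: |R|=0.81363 <1
  x=-1.530: |R|=0.64045 <1
  x=-2.537: |R|=1.68118 >1
  x=-2.244: |R|=1.27377 >1
  x=-2.230: |R|=1.25645 >1
So |R|<1 on (-2.0000, 0).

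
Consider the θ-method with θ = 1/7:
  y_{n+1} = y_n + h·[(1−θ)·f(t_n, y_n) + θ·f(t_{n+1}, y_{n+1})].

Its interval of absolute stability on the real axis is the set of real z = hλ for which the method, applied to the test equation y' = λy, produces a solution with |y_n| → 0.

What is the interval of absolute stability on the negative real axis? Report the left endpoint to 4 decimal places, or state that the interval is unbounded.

z∈(-2.8000,0).

Set f=λy, z=hλ:
  y_{n+1} = y_n + z·[6/7·y_n + 1/7·y_{n+1}] ⇒ (1 − 1/7z)y_{n+1} = (1 + 6/7z)y_n
  Hence R(z) = (1 + 6/7z)/(1 − 1/7z).

Need |R(x)|<1, x<0.
x=-1.15: |R|=0.0123
R=−1: 1+6/7x = −1+1/7x ⇒ -5/7x=2 ⇒ x=2/(-5/7)=-2.8000
Confirm numerically:
  x=-2.563: |R|=0.87608 <1
  x=-2.036: |R|=0.57725 <1
  x=-1.665: |R|=0.34507 <1
  x=-1.163: |R|=0.00270 <1
  x=-3.086: |R|=1.14178 >1
  x=-3.016: |R|=1.10783 >1
  x=-2.990: |R|=1.09510 >1
Interval (-2.8000, 0).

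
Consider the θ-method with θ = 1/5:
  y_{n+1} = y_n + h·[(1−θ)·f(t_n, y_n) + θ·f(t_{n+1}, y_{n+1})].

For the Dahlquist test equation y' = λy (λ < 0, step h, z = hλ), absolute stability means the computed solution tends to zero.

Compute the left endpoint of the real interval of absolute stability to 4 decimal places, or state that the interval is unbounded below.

On y'=λy, z=hλ:
  y_{n+1} = y_n + z·[4/5·y_n + 1/5·y_{n+1}] ⇒ (1 − 1/5z)y_{n+1} = (1 + 4/5z)y_n
  Hence R(z) = (1 + 4/5z)/(1 − 1/5z).

Solve |R(x)|<1 on ℝ⁻.
x=-1.42: |R|=0.1059
R=−1: 1+4/5x = −1+1/5x ⇒ -3/5x=2 ⇒ x=2/(-3/5)=-3.3333
Confirm numerically:
  x=-2.398: |R|=0.62071 <1
  x=-1.616: |R|=0.22128 <1
  x=-1.570: |R|=0.19482 <1
  x=-3.611: |R|=1.09674 >1
  x=-3.549: |R|=1.07568 >1
  x=-3.390: |R|=1.02026 >1
So |R|<1 on (-3.3333, 0).

left endpoint -3.3333.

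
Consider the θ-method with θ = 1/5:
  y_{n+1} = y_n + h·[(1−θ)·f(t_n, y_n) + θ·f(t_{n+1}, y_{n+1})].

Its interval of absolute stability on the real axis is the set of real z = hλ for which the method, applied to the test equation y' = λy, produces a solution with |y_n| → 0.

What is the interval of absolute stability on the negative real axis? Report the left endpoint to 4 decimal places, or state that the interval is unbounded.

(-3.3333, 0).

On y'=λy, z=hλ:
  y_{n+1} = y_n + z·[4/5·y_n + 1/5·y_{n+1}] ⇒ (1 − 1/5z)y_{n+1} = (1 + 4/5z)y_n
  R(z) = (1 + 4/5z)/(1 − 1/5z).

Need |R(x)|<1, x<0.
x=-1.67: |R|=0.2519
R=−1: 1+4/5x = −1+1/5x ⇒ -3/5x=2 ⇒ x=2/(-3/5)=-3.3333
Confirm numerically:
  x=-3.208: |R|=0.95419 <1
  x=-2.658: |R|=0.73544 <1
  x=-2.281: |R|=0.56641 <1
  x=-3.862: |R|=1.17897 >1
  x=-3.584: |R|=1.08760 >1
  x=-3.360: |R|=1.00957 >1
Stable set (-3.3333, 0).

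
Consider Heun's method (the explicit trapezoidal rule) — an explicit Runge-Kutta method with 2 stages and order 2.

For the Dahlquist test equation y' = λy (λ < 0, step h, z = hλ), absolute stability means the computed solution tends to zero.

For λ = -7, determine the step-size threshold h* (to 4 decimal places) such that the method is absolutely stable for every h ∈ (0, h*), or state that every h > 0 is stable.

Set f=λy, z=hλ:
  order 2, 2-stage ⇒ R(z)=1+z+z^2/2
  (e.g. R(-1.24)=0.52880, |R|=0.52880)

Find x<0 with |R(x)|<1.
x=-1.24: |R|=0.5288
|R(-1.39)|=0.5760 |R(-1.22)|=0.5242 |R(-0.75)|=0.5312
Bisect:
  x_lo=-2.7341 |R|=2.0035  x_hi=-0.2787 |R|=0.7601
  mid=-1.50638 |R|=0.62821 →hi
  mid=-2.12023 |R|=1.12745 →lo
  mid=-1.81331 |R|=0.83073 →hi
  mid=-1.96677 |R|=0.96732 →hi
  mid=-2.04350 |R|=1.04444 →lo
  mid=-2.00513 |R|=1.00514 →lo
  mid=-1.98595 |R|=0.98605 →hi
  mid=-1.99554 |R|=0.99555 →hi
  mid=-2.00034 |R|=1.00034 →lo
  ...
  [-2.00004,-1.99989] ⇒ x*=-2.0000
Stable set (-2.0000, 0).

(-2.0000,0); λ=-7 ⇒ h* = 0.2857.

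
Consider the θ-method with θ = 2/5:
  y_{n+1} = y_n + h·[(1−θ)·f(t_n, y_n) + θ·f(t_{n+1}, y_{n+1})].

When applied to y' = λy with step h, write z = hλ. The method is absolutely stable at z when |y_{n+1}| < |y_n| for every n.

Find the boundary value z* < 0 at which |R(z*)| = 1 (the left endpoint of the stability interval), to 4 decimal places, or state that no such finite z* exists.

Test eqn y'=λy, z=hλ:
  y_{n+1} = y_n + z·[3/5·y_n + 2/5·y_{n+1}] ⇒ (1 − 2/5z)y_{n+1} = (1 + 3/5z)y_n
  Hence R(z) = (1 + 3/5z)/(1 − 2/5z).

Solve |R(x)|<1 on ℝ⁻.
x=-1.74: |R|=0.0259
R=−1: 1+3/5x = −1+2/5x ⇒ -1/5x=2 ⇒ x=2/(-1/5)=-10.0000
Confirm numerically:
  x=-7.254: |R|=0.85924 <1
  x=-7.193: |R|=0.85520 <1
  x=-5.953: |R|=0.76062 <1
  x=-10.456: |R|=1.01760 >1
  x=-10.031: |R|=1.00124 >1
So |R|<1 on (-10.0000, 0).

left endpoint -10.0000.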